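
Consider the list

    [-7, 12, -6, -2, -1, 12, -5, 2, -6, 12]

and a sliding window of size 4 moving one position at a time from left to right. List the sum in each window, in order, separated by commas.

-3, 3, 3, 4, 8, 3, 3

[-7, 12, -6, -2] → sum -3
[12, -6, -2, -1] → sum 3
[-6, -2, -1, 12] → sum 3
[-2, -1, 12, -5] → sum 4
[-1, 12, -5, 2] → sum 8
[12, -5, 2, -6] → sum 3
[-5, 2, -6, 12] → sum 3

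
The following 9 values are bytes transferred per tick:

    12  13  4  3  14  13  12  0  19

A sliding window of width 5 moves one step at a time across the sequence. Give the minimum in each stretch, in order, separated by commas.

3, 3, 3, 0, 0

Sliding a size-5 window across the 9 values:
(12, 13, 4, 3, 14) → min 3
(13, 4, 3, 14, 13) → min 3
(4, 3, 14, 13, 12) → min 3
(3, 14, 13, 12, 0) → min 0
(14, 13, 12, 0, 19) → min 0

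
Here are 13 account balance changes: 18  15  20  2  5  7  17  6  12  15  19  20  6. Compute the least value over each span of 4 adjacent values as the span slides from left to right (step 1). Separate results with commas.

2, 2, 2, 2, 5, 6, 6, 6, 12, 6

[18, 15, 20, 2] → min 2
[15, 20, 2, 5] → min 2
[20, 2, 5, 7] → min 2
[2, 5, 7, 17] → min 2
[5, 7, 17, 6] → min 5
[7, 17, 6, 12] → min 6
[17, 6, 12, 15] → min 6
[6, 12, 15, 19] → min 6
[12, 15, 19, 20] → min 12
[15, 19, 20, 6] → min 6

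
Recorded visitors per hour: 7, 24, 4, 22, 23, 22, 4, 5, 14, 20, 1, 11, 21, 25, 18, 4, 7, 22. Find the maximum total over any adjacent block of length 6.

102

7 24 4 22 23 22 → sum 102
24 4 22 23 22 4 → sum 99
4 22 23 22 4 5 → sum 80
22 23 22 4 5 14 → sum 90
23 22 4 5 14 20 → sum 88
22 4 5 14 20 1 → sum 66
4 5 14 20 1 11 → sum 55
5 14 20 1 11 21 → sum 72
14 20 1 11 21 25 → sum 92
20 1 11 21 25 18 → sum 96
1 11 21 25 18 4 → sum 80
11 21 25 18 4 7 → sum 86
21 25 18 4 7 22 → sum 97
Maximum of these is 102.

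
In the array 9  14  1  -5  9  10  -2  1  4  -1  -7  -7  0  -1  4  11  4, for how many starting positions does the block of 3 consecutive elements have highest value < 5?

9 14 1 → max 14
14 1 -5 → max 14
1 -5 9 → max 9
-5 9 10 → max 10
9 10 -2 → max 10
10 -2 1 → max 10
-2 1 4 → max 4  < 5 ✓
1 4 -1 → max 4  < 5 ✓
4 -1 -7 → max 4  < 5 ✓
-1 -7 -7 → max -1  < 5 ✓
-7 -7 0 → max 0  < 5 ✓
-7 0 -1 → max 0  < 5 ✓
0 -1 4 → max 4  < 5 ✓
-1 4 11 → max 11
4 11 4 → max 11
7 windows satisfy the condition.

7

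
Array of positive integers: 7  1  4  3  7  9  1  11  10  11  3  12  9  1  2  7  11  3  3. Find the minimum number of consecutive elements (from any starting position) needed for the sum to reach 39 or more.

Extend right; whenever the sum reaches 39, record the length and shrink from the left:
add 7: running sum 7 < 39
add 1: running sum 8 < 39
add 4: running sum 12 < 39
add 3: running sum 15 < 39
add 7: running sum 22 < 39
add 9: running sum 31 < 39
add 1: running sum 32 < 39
add 11: shortest ending here [7, 1, 4, 3, 7, 9, 1, 11] sum 43, len 8
add 10: shortest ending here [3, 7, 9, 1, 11, 10] sum 41, len 6
add 11: shortest ending here [9, 1, 11, 10, 11] sum 42, len 5
add 3: shortest ending here [9, 1, 11, 10, 11, 3] sum 45, len 6
add 12: shortest ending here [11, 10, 11, 3, 12] sum 47, len 5
add 9: shortest ending here [10, 11, 3, 12, 9] sum 45, len 5
add 1: shortest ending here [10, 11, 3, 12, 9, 1] sum 46, len 6
add 2: shortest ending here [10, 11, 3, 12, 9, 1, 2] sum 48, len 7
add 7: shortest ending here [11, 3, 12, 9, 1, 2, 7] sum 45, len 7
add 11: shortest ending here [12, 9, 1, 2, 7, 11] sum 42, len 6
add 3: shortest ending here [12, 9, 1, 2, 7, 11, 3] sum 45, len 7
add 3: shortest ending here [12, 9, 1, 2, 7, 11, 3, 3] sum 48, len 8
Shortest qualifying length: 5.

5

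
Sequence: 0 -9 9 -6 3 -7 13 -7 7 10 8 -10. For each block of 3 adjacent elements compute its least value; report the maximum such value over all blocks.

0 -9 9 → min -9
-9 9 -6 → min -9
9 -6 3 → min -6
-6 3 -7 → min -7
3 -7 13 → min -7
-7 13 -7 → min -7
13 -7 7 → min -7
-7 7 10 → min -7
7 10 8 → min 7
10 8 -10 → min -10
Maximum of these is 7.

7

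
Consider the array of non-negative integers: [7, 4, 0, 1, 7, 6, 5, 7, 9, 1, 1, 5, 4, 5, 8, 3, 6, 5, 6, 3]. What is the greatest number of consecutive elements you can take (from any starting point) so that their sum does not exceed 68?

15

add 7: [7] sum 7, len 1
add 4: [7, 4] sum 11, len 2
add 0: [7, 4, 0] sum 11, len 3
add 1: [7, 4, 0, 1] sum 12, len 4
add 7: [7, 4, 0, 1, 7] sum 19, len 5
add 6: [7, 4, 0, 1, 7, 6] sum 25, len 6
add 5: [7, 4, 0, 1, 7, 6, 5] sum 30, len 7
add 7: [7, 4, 0, 1, 7, 6, 5, 7] sum 37, len 8
add 9: [7, 4, 0, 1, 7, 6, 5, 7, 9] sum 46, len 9
add 1: [7, 4, 0, 1, 7, 6, 5, 7, 9, 1] sum 47, len 10
add 1: [7, 4, 0, 1, 7, 6, 5, 7, 9, 1, 1] sum 48, len 11
add 5: [7, 4, 0, 1, 7, 6, 5, 7, 9, 1, 1, 5] sum 53, len 12
add 4: [7, 4, 0, 1, 7, 6, 5, 7, 9, 1, 1, 5, 4] sum 57, len 13
add 5: [7, 4, 0, 1, 7, 6, 5, 7, 9, 1, 1, 5, 4, 5] sum 62, len 14
add 8: [4, 0, 1, 7, 6, 5, 7, 9, 1, 1, 5, 4, 5, 8] sum 63, len 14
add 3: [4, 0, 1, 7, 6, 5, 7, 9, 1, 1, 5, 4, 5, 8, 3] sum 66, len 15
add 6: [0, 1, 7, 6, 5, 7, 9, 1, 1, 5, 4, 5, 8, 3, 6] sum 68, len 15
add 5: [6, 5, 7, 9, 1, 1, 5, 4, 5, 8, 3, 6, 5] sum 65, len 13
add 6: [5, 7, 9, 1, 1, 5, 4, 5, 8, 3, 6, 5, 6] sum 65, len 13
add 3: [5, 7, 9, 1, 1, 5, 4, 5, 8, 3, 6, 5, 6, 3] sum 68, len 14
Longest length seen: 15.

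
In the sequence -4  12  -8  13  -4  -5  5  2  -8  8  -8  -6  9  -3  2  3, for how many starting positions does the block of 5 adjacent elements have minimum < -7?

10

[-4, 12, -8, 13, -4] → min -8  < -7 ✓
[12, -8, 13, -4, -5] → min -8  < -7 ✓
[-8, 13, -4, -5, 5] → min -8  < -7 ✓
[13, -4, -5, 5, 2] → min -5
[-4, -5, 5, 2, -8] → min -8  < -7 ✓
[-5, 5, 2, -8, 8] → min -8  < -7 ✓
[5, 2, -8, 8, -8] → min -8  < -7 ✓
[2, -8, 8, -8, -6] → min -8  < -7 ✓
[-8, 8, -8, -6, 9] → min -8  < -7 ✓
[8, -8, -6, 9, -3] → min -8  < -7 ✓
[-8, -6, 9, -3, 2] → min -8  < -7 ✓
[-6, 9, -3, 2, 3] → min -6
10 windows satisfy the condition.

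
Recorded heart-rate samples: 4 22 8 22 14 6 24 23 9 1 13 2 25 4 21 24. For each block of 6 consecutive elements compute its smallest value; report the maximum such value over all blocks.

6

[4, 22, 8, 22, 14, 6] → min 4
[22, 8, 22, 14, 6, 24] → min 6
[8, 22, 14, 6, 24, 23] → min 6
[22, 14, 6, 24, 23, 9] → min 6
[14, 6, 24, 23, 9, 1] → min 1
[6, 24, 23, 9, 1, 13] → min 1
[24, 23, 9, 1, 13, 2] → min 1
[23, 9, 1, 13, 2, 25] → min 1
[9, 1, 13, 2, 25, 4] → min 1
[1, 13, 2, 25, 4, 21] → min 1
[13, 2, 25, 4, 21, 24] → min 2
Maximum of these is 6.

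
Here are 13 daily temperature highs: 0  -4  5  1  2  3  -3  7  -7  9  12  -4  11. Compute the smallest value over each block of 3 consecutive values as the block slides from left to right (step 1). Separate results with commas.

(0, -4, 5) → min -4
(-4, 5, 1) → min -4
(5, 1, 2) → min 1
(1, 2, 3) → min 1
(2, 3, -3) → min -3
(3, -3, 7) → min -3
(-3, 7, -7) → min -7
(7, -7, 9) → min -7
(-7, 9, 12) → min -7
(9, 12, -4) → min -4
(12, -4, 11) → min -4

-4, -4, 1, 1, -3, -3, -7, -7, -7, -4, -4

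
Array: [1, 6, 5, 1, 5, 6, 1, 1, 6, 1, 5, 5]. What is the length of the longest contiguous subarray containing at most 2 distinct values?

5

[1] 1 distinct, len 1
[1, 6] 2 distinct, len 2
[6, 5] 2 distinct, len 2
[5, 1] 2 distinct, len 2
[5, 1, 5] 2 distinct, len 3
[5, 6] 2 distinct, len 2
[6, 1] 2 distinct, len 2
[6, 1, 1] 2 distinct, len 3
[6, 1, 1, 6] 2 distinct, len 4
[6, 1, 1, 6, 1] 2 distinct, len 5
[1, 5] 2 distinct, len 2
[1, 5, 5] 2 distinct, len 3
Longest length with ≤2 distinct: 5.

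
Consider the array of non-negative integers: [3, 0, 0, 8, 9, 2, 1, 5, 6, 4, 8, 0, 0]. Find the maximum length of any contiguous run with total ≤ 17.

4

Extend to the right; shrink from the left whenever the sum exceeds 17:
→ 3: sum 3, len 1
→ 0: sum 3, len 2
→ 0: sum 3, len 3
→ 8: sum 11, len 4
→ 9 (dropped 3): sum 17, len 4
→ 2 (dropped 0, 0, 8): sum 11, len 2
→ 1: sum 12, len 3
→ 5: sum 17, len 4
→ 6 (dropped 9): sum 14, len 4
→ 4 (dropped 2): sum 16, len 4
→ 8 (dropped 1, 5, 6): sum 12, len 2
→ 0: sum 12, len 3
→ 0: sum 12, len 4
Longest length seen: 4.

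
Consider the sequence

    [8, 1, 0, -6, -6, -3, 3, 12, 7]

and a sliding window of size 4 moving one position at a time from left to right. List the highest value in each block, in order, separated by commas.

8, 1, 0, 3, 12, 12

Sliding a size-4 window across the 9 values:
[8, 1, 0, -6] → max 8
[1, 0, -6, -6] → max 1
[0, -6, -6, -3] → max 0
[-6, -6, -3, 3] → max 3
[-6, -3, 3, 12] → max 12
[-3, 3, 12, 7] → max 12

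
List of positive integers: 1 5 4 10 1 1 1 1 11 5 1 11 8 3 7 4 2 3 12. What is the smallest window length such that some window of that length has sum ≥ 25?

add 1: running sum 1 < 25
add 5: running sum 6 < 25
add 4: running sum 10 < 25
add 10: running sum 20 < 25
add 1: running sum 21 < 25
add 1: running sum 22 < 25
add 1: running sum 23 < 25
add 1: running sum 24 < 25
end 8: [10, 1, 1, 1, 1, 11] sum 25, len 6
end 9: [10, 1, 1, 1, 1, 11, 5] sum 30, len 7
end 10: [10, 1, 1, 1, 1, 11, 5, 1] sum 31, len 8
end 11: [11, 5, 1, 11] sum 28, len 4
end 12: [5, 1, 11, 8] sum 25, len 4
end 13: [5, 1, 11, 8, 3] sum 28, len 5
end 14: [11, 8, 3, 7] sum 29, len 4
end 15: [11, 8, 3, 7, 4] sum 33, len 5
end 16: [11, 8, 3, 7, 4, 2] sum 35, len 6
end 17: [8, 3, 7, 4, 2, 3] sum 27, len 6
end 18: [7, 4, 2, 3, 12] sum 28, len 5
Shortest qualifying length: 4.

4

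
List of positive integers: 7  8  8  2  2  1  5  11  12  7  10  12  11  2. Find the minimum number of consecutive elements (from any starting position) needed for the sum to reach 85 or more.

Extend right; whenever the sum reaches 85, record the length and shrink from the left:
add 7: running sum 7 < 85
add 8: running sum 15 < 85
add 8: running sum 23 < 85
add 2: running sum 25 < 85
add 2: running sum 27 < 85
add 1: running sum 28 < 85
add 5: running sum 33 < 85
add 11: running sum 44 < 85
add 12: running sum 56 < 85
add 7: running sum 63 < 85
add 10: running sum 73 < 85
end 11: [7, 8, 8, 2, 2, 1, 5, 11, 12, 7, 10, 12] sum 85, len 12
end 12: [8, 8, 2, 2, 1, 5, 11, 12, 7, 10, 12, 11] sum 89, len 12
end 13: [8, 8, 2, 2, 1, 5, 11, 12, 7, 10, 12, 11, 2] sum 91, len 13
Shortest qualifying length: 12.

12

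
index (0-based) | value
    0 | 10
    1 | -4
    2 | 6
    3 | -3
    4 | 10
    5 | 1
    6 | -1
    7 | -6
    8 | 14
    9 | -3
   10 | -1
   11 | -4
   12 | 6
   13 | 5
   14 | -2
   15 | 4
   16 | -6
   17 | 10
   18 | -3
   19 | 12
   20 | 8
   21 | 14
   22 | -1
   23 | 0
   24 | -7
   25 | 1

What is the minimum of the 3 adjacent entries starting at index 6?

Elements at indices 6..8: -1, -6, 14
min(-1, -6, 14) = -6

-6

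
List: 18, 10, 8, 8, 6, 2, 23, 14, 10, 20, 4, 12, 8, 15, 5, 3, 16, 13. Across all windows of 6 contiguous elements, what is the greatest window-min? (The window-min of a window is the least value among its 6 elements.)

Each size-6 window and its min:
[18, 10, 8, 8, 6, 2] → min 2
[10, 8, 8, 6, 2, 23] → min 2
[8, 8, 6, 2, 23, 14] → min 2
[8, 6, 2, 23, 14, 10] → min 2
[6, 2, 23, 14, 10, 20] → min 2
[2, 23, 14, 10, 20, 4] → min 2
[23, 14, 10, 20, 4, 12] → min 4
[14, 10, 20, 4, 12, 8] → min 4
[10, 20, 4, 12, 8, 15] → min 4
[20, 4, 12, 8, 15, 5] → min 4
[4, 12, 8, 15, 5, 3] → min 3
[12, 8, 15, 5, 3, 16] → min 3
[8, 15, 5, 3, 16, 13] → min 3
Greatest of these is 4.

4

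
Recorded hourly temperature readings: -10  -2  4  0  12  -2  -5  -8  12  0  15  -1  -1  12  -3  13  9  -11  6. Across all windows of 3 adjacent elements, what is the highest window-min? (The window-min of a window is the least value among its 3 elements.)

-10 -2 4 → min -10
-2 4 0 → min -2
4 0 12 → min 0
0 12 -2 → min -2
12 -2 -5 → min -5
-2 -5 -8 → min -8
-5 -8 12 → min -8
-8 12 0 → min -8
12 0 15 → min 0
0 15 -1 → min -1
15 -1 -1 → min -1
-1 -1 12 → min -1
-1 12 -3 → min -3
12 -3 13 → min -3
-3 13 9 → min -3
13 9 -11 → min -11
9 -11 6 → min -11
Highest of these is 0.

0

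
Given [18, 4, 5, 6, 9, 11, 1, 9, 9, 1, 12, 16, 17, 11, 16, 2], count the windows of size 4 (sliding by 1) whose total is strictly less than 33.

7

(18, 4, 5, 6) → sum 33
(4, 5, 6, 9) → sum 24  < 33 ✓
(5, 6, 9, 11) → sum 31  < 33 ✓
(6, 9, 11, 1) → sum 27  < 33 ✓
(9, 11, 1, 9) → sum 30  < 33 ✓
(11, 1, 9, 9) → sum 30  < 33 ✓
(1, 9, 9, 1) → sum 20  < 33 ✓
(9, 9, 1, 12) → sum 31  < 33 ✓
(9, 1, 12, 16) → sum 38
(1, 12, 16, 17) → sum 46
(12, 16, 17, 11) → sum 56
(16, 17, 11, 16) → sum 60
(17, 11, 16, 2) → sum 46
7 windows satisfy the condition.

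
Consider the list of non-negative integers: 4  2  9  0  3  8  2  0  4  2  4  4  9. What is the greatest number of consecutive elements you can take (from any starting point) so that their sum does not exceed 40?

11

→ 4: sum 4, len 1
→ 2: sum 6, len 2
→ 9: sum 15, len 3
→ 0: sum 15, len 4
→ 3: sum 18, len 5
→ 8: sum 26, len 6
→ 2: sum 28, len 7
→ 0: sum 28, len 8
→ 4: sum 32, len 9
→ 2: sum 34, len 10
→ 4: sum 38, len 11
→ 4 (dropped 4): sum 38, len 11
→ 9 (dropped 2, 9): sum 36, len 10
Longest length seen: 11.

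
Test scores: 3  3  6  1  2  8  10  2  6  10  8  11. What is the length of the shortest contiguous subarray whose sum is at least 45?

6

Extend right; whenever the sum reaches 45, record the length and shrink from the left:
add 3: running sum 3 < 45
add 3: running sum 6 < 45
add 6: running sum 12 < 45
add 1: running sum 13 < 45
add 2: running sum 15 < 45
add 8: running sum 23 < 45
add 10: running sum 33 < 45
add 2: running sum 35 < 45
add 6: running sum 41 < 45
add 10: shortest ending here [6, 1, 2, 8, 10, 2, 6, 10] sum 45, len 8
add 8: shortest ending here [2, 8, 10, 2, 6, 10, 8] sum 46, len 7
add 11: shortest ending here [10, 2, 6, 10, 8, 11] sum 47, len 6
Shortest qualifying length: 6.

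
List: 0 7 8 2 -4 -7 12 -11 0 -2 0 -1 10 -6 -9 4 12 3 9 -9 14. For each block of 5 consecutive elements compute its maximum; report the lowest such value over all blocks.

0

Each size-5 window and its max:
[0, 7, 8, 2, -4] → max 8
[7, 8, 2, -4, -7] → max 8
[8, 2, -4, -7, 12] → max 12
[2, -4, -7, 12, -11] → max 12
[-4, -7, 12, -11, 0] → max 12
[-7, 12, -11, 0, -2] → max 12
[12, -11, 0, -2, 0] → max 12
[-11, 0, -2, 0, -1] → max 0
[0, -2, 0, -1, 10] → max 10
[-2, 0, -1, 10, -6] → max 10
[0, -1, 10, -6, -9] → max 10
[-1, 10, -6, -9, 4] → max 10
[10, -6, -9, 4, 12] → max 12
[-6, -9, 4, 12, 3] → max 12
[-9, 4, 12, 3, 9] → max 12
[4, 12, 3, 9, -9] → max 12
[12, 3, 9, -9, 14] → max 14
Lowest of these is 0.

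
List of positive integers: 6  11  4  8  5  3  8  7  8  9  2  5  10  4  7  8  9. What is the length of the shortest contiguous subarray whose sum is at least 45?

7

Extend right; whenever the sum reaches 45, record the length and shrink from the left:
add 6: running sum 6 < 45
add 11: running sum 17 < 45
add 4: running sum 21 < 45
add 8: running sum 29 < 45
add 5: running sum 34 < 45
add 3: running sum 37 < 45
end 6: [6, 11, 4, 8, 5, 3, 8] sum 45, len 7
end 7: [11, 4, 8, 5, 3, 8, 7] sum 46, len 7
end 8: [11, 4, 8, 5, 3, 8, 7, 8] sum 54, len 8
end 9: [8, 5, 3, 8, 7, 8, 9] sum 48, len 7
end 10: [8, 5, 3, 8, 7, 8, 9, 2] sum 50, len 8
end 11: [5, 3, 8, 7, 8, 9, 2, 5] sum 47, len 8
end 12: [8, 7, 8, 9, 2, 5, 10] sum 49, len 7
end 13: [7, 8, 9, 2, 5, 10, 4] sum 45, len 7
end 14: [8, 9, 2, 5, 10, 4, 7] sum 45, len 7
end 15: [9, 2, 5, 10, 4, 7, 8] sum 45, len 7
end 16: [2, 5, 10, 4, 7, 8, 9] sum 45, len 7
Shortest qualifying length: 7.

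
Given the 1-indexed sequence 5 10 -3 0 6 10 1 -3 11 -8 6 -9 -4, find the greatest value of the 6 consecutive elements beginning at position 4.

Elements at indices 4..9: 0, 6, 10, 1, -3, 11
max(0, 6, 10, 1, -3, 11) = 11

11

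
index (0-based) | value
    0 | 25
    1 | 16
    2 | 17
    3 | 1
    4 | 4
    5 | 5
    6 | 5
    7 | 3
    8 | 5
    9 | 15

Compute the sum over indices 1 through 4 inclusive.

Elements at indices 1..4: 16, 17, 1, 4
sum(16, 17, 1, 4) = 38

38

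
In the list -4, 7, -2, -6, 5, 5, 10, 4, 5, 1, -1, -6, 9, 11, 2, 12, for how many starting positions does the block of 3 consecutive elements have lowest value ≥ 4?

[-4, 7, -2] → min -4
[7, -2, -6] → min -6
[-2, -6, 5] → min -6
[-6, 5, 5] → min -6
[5, 5, 10] → min 5  ≥ 4 ✓
[5, 10, 4] → min 4  ≥ 4 ✓
[10, 4, 5] → min 4  ≥ 4 ✓
[4, 5, 1] → min 1
[5, 1, -1] → min -1
[1, -1, -6] → min -6
[-1, -6, 9] → min -6
[-6, 9, 11] → min -6
[9, 11, 2] → min 2
[11, 2, 12] → min 2
3 windows satisfy the condition.

3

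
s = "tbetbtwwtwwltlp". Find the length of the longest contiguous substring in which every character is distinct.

add t: [t] len 1
add b: [t, b] len 2
add e: [t, b, e] len 3
add t (repeat t, move left end past it): [b, e, t] len 3
add b (repeat b, move left end past it): [e, t, b] len 3
add t (repeat t, move left end past it): [b, t] len 2
add w: [b, t, w] len 3
add w (repeat w, move left end past it): [w] len 1
add t: [w, t] len 2
add w (repeat w, move left end past it): [t, w] len 2
add w (repeat w, move left end past it): [w] len 1
add l: [w, l] len 2
add t: [w, l, t] len 3
add l (repeat l, move left end past it): [t, l] len 2
add p: [t, l, p] len 3
Longest all-distinct length: 3.

3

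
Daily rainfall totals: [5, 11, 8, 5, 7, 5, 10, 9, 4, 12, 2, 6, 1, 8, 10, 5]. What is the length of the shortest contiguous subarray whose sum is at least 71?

9

add 5: running sum 5 < 71
add 11: running sum 16 < 71
add 8: running sum 24 < 71
add 5: running sum 29 < 71
add 7: running sum 36 < 71
add 5: running sum 41 < 71
add 10: running sum 51 < 71
add 9: running sum 60 < 71
add 4: running sum 64 < 71
end 9: [11, 8, 5, 7, 5, 10, 9, 4, 12] sum 71, len 9
end 10: [11, 8, 5, 7, 5, 10, 9, 4, 12, 2] sum 73, len 10
end 11: [11, 8, 5, 7, 5, 10, 9, 4, 12, 2, 6] sum 79, len 11
end 12: [11, 8, 5, 7, 5, 10, 9, 4, 12, 2, 6, 1] sum 80, len 12
end 13: [8, 5, 7, 5, 10, 9, 4, 12, 2, 6, 1, 8] sum 77, len 12
end 14: [7, 5, 10, 9, 4, 12, 2, 6, 1, 8, 10] sum 74, len 11
end 15: [5, 10, 9, 4, 12, 2, 6, 1, 8, 10, 5] sum 72, len 11
Shortest qualifying length: 9.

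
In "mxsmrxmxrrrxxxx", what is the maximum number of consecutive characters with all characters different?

[m] len 1
[m, x] len 2
[m, x, s] len 3
[x, s, m] len 3
[x, s, m, r] len 4
[s, m, r, x] len 4
[r, x, m] len 3
[m, x] len 2
[m, x, r] len 3
[r] len 1
[r] len 1
[r, x] len 2
[x] len 1
[x] len 1
[x] len 1
Longest all-distinct length: 4.

4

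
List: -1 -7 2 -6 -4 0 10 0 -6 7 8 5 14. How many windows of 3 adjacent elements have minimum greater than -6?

4

(-1, -7, 2) → min -7
(-7, 2, -6) → min -7
(2, -6, -4) → min -6
(-6, -4, 0) → min -6
(-4, 0, 10) → min -4  > -6 ✓
(0, 10, 0) → min 0  > -6 ✓
(10, 0, -6) → min -6
(0, -6, 7) → min -6
(-6, 7, 8) → min -6
(7, 8, 5) → min 5  > -6 ✓
(8, 5, 14) → min 5  > -6 ✓
4 windows satisfy the condition.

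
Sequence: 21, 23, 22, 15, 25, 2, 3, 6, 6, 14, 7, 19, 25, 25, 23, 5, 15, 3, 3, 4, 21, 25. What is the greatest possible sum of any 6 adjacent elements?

113

Window sums for each of the 17 positions:
[21, 23, 22, 15, 25, 2] → sum 108
[23, 22, 15, 25, 2, 3] → sum 90
[22, 15, 25, 2, 3, 6] → sum 73
[15, 25, 2, 3, 6, 6] → sum 57
[25, 2, 3, 6, 6, 14] → sum 56
[2, 3, 6, 6, 14, 7] → sum 38
[3, 6, 6, 14, 7, 19] → sum 55
[6, 6, 14, 7, 19, 25] → sum 77
[6, 14, 7, 19, 25, 25] → sum 96
[14, 7, 19, 25, 25, 23] → sum 113
[7, 19, 25, 25, 23, 5] → sum 104
[19, 25, 25, 23, 5, 15] → sum 112
[25, 25, 23, 5, 15, 3] → sum 96
[25, 23, 5, 15, 3, 3] → sum 74
[23, 5, 15, 3, 3, 4] → sum 53
[5, 15, 3, 3, 4, 21] → sum 51
[15, 3, 3, 4, 21, 25] → sum 71
Greatest of these is 113.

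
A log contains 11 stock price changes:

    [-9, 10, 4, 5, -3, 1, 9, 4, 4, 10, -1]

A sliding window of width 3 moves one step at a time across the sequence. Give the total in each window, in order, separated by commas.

(-9, 10, 4) → sum 5
(10, 4, 5) → sum 19
(4, 5, -3) → sum 6
(5, -3, 1) → sum 3
(-3, 1, 9) → sum 7
(1, 9, 4) → sum 14
(9, 4, 4) → sum 17
(4, 4, 10) → sum 18
(4, 10, -1) → sum 13

5, 19, 6, 3, 7, 14, 17, 18, 13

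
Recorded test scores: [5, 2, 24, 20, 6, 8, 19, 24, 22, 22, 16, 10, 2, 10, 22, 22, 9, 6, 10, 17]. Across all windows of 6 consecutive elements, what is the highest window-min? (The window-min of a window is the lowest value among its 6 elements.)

Window mins for each of the 15 positions:
[5, 2, 24, 20, 6, 8] → min 2
[2, 24, 20, 6, 8, 19] → min 2
[24, 20, 6, 8, 19, 24] → min 6
[20, 6, 8, 19, 24, 22] → min 6
[6, 8, 19, 24, 22, 22] → min 6
[8, 19, 24, 22, 22, 16] → min 8
[19, 24, 22, 22, 16, 10] → min 10
[24, 22, 22, 16, 10, 2] → min 2
[22, 22, 16, 10, 2, 10] → min 2
[22, 16, 10, 2, 10, 22] → min 2
[16, 10, 2, 10, 22, 22] → min 2
[10, 2, 10, 22, 22, 9] → min 2
[2, 10, 22, 22, 9, 6] → min 2
[10, 22, 22, 9, 6, 10] → min 6
[22, 22, 9, 6, 10, 17] → min 6
Highest of these is 10.

10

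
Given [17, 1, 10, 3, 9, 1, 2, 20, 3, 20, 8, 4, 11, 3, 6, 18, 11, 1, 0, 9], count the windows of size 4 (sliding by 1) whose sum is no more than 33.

[17, 1, 10, 3] → sum 31  ≤ 33 ✓
[1, 10, 3, 9] → sum 23  ≤ 33 ✓
[10, 3, 9, 1] → sum 23  ≤ 33 ✓
[3, 9, 1, 2] → sum 15  ≤ 33 ✓
[9, 1, 2, 20] → sum 32  ≤ 33 ✓
[1, 2, 20, 3] → sum 26  ≤ 33 ✓
[2, 20, 3, 20] → sum 45
[20, 3, 20, 8] → sum 51
[3, 20, 8, 4] → sum 35
[20, 8, 4, 11] → sum 43
[8, 4, 11, 3] → sum 26  ≤ 33 ✓
[4, 11, 3, 6] → sum 24  ≤ 33 ✓
[11, 3, 6, 18] → sum 38
[3, 6, 18, 11] → sum 38
[6, 18, 11, 1] → sum 36
[18, 11, 1, 0] → sum 30  ≤ 33 ✓
[11, 1, 0, 9] → sum 21  ≤ 33 ✓
10 windows satisfy the condition.

10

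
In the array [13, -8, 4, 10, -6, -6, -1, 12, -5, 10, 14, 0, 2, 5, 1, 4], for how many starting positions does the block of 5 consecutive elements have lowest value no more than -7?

(13, -8, 4, 10, -6) → min -8  ≤ -7 ✓
(-8, 4, 10, -6, -6) → min -8  ≤ -7 ✓
(4, 10, -6, -6, -1) → min -6
(10, -6, -6, -1, 12) → min -6
(-6, -6, -1, 12, -5) → min -6
(-6, -1, 12, -5, 10) → min -6
(-1, 12, -5, 10, 14) → min -5
(12, -5, 10, 14, 0) → min -5
(-5, 10, 14, 0, 2) → min -5
(10, 14, 0, 2, 5) → min 0
(14, 0, 2, 5, 1) → min 0
(0, 2, 5, 1, 4) → min 0
2 windows satisfy the condition.

2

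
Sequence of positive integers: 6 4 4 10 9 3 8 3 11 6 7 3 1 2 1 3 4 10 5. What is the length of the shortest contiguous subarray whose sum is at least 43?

Extend right; whenever the sum reaches 43, record the length and shrink from the left:
add 6: running sum 6 < 43
add 4: running sum 10 < 43
add 4: running sum 14 < 43
add 10: running sum 24 < 43
add 9: running sum 33 < 43
add 3: running sum 36 < 43
add 8: shortest ending here [6, 4, 4, 10, 9, 3, 8] sum 44, len 7
add 3: shortest ending here [6, 4, 4, 10, 9, 3, 8, 3] sum 47, len 8
add 11: shortest ending here [10, 9, 3, 8, 3, 11] sum 44, len 6
add 6: shortest ending here [10, 9, 3, 8, 3, 11, 6] sum 50, len 7
add 7: shortest ending here [9, 3, 8, 3, 11, 6, 7] sum 47, len 7
add 3: shortest ending here [9, 3, 8, 3, 11, 6, 7, 3] sum 50, len 8
add 1: shortest ending here [9, 3, 8, 3, 11, 6, 7, 3, 1] sum 51, len 9
add 2: shortest ending here [3, 8, 3, 11, 6, 7, 3, 1, 2] sum 44, len 9
add 1: shortest ending here [3, 8, 3, 11, 6, 7, 3, 1, 2, 1] sum 45, len 10
add 3: shortest ending here [8, 3, 11, 6, 7, 3, 1, 2, 1, 3] sum 45, len 10
add 4: shortest ending here [8, 3, 11, 6, 7, 3, 1, 2, 1, 3, 4] sum 49, len 11
add 10: shortest ending here [11, 6, 7, 3, 1, 2, 1, 3, 4, 10] sum 48, len 10
add 5: shortest ending here [11, 6, 7, 3, 1, 2, 1, 3, 4, 10, 5] sum 53, len 11
Shortest qualifying length: 6.

6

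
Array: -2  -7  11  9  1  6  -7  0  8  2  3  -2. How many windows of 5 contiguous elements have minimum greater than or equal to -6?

(-2, -7, 11, 9, 1) → min -7
(-7, 11, 9, 1, 6) → min -7
(11, 9, 1, 6, -7) → min -7
(9, 1, 6, -7, 0) → min -7
(1, 6, -7, 0, 8) → min -7
(6, -7, 0, 8, 2) → min -7
(-7, 0, 8, 2, 3) → min -7
(0, 8, 2, 3, -2) → min -2  ≥ -6 ✓
1 window satisfy the condition.

1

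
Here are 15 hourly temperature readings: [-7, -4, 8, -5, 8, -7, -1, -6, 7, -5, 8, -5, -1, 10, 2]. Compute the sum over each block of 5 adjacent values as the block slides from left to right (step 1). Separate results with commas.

Sliding a size-5 window across the 15 values:
-7 -4 8 -5 8 → sum 0
-4 8 -5 8 -7 → sum 0
8 -5 8 -7 -1 → sum 3
-5 8 -7 -1 -6 → sum -11
8 -7 -1 -6 7 → sum 1
-7 -1 -6 7 -5 → sum -12
-1 -6 7 -5 8 → sum 3
-6 7 -5 8 -5 → sum -1
7 -5 8 -5 -1 → sum 4
-5 8 -5 -1 10 → sum 7
8 -5 -1 10 2 → sum 14

0, 0, 3, -11, 1, -12, 3, -1, 4, 7, 14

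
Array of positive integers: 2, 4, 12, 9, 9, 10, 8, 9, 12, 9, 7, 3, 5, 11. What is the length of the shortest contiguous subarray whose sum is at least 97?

12

add 2: running sum 2 < 97
add 4: running sum 6 < 97
add 12: running sum 18 < 97
add 9: running sum 27 < 97
add 9: running sum 36 < 97
add 10: running sum 46 < 97
add 8: running sum 54 < 97
add 9: running sum 63 < 97
add 12: running sum 75 < 97
add 9: running sum 84 < 97
add 7: running sum 91 < 97
add 3: running sum 94 < 97
end 12: [4, 12, 9, 9, 10, 8, 9, 12, 9, 7, 3, 5] sum 97, len 12
end 13: [12, 9, 9, 10, 8, 9, 12, 9, 7, 3, 5, 11] sum 104, len 12
Shortest qualifying length: 12.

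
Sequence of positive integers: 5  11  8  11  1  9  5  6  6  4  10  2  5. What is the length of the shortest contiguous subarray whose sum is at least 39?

5

add 5: running sum 5 < 39
add 11: running sum 16 < 39
add 8: running sum 24 < 39
add 11: running sum 35 < 39
add 1: running sum 36 < 39
add 9: shortest ending here [11, 8, 11, 1, 9] sum 40, len 5
add 5: shortest ending here [11, 8, 11, 1, 9, 5] sum 45, len 6
add 6: shortest ending here [8, 11, 1, 9, 5, 6] sum 40, len 6
add 6: shortest ending here [8, 11, 1, 9, 5, 6, 6] sum 46, len 7
add 4: shortest ending here [11, 1, 9, 5, 6, 6, 4] sum 42, len 7
add 10: shortest ending here [9, 5, 6, 6, 4, 10] sum 40, len 6
add 2: shortest ending here [9, 5, 6, 6, 4, 10, 2] sum 42, len 7
add 5: shortest ending here [9, 5, 6, 6, 4, 10, 2, 5] sum 47, len 8
Shortest qualifying length: 5.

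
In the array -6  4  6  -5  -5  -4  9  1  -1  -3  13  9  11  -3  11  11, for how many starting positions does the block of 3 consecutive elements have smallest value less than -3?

(-6, 4, 6) → min -6  < -3 ✓
(4, 6, -5) → min -5  < -3 ✓
(6, -5, -5) → min -5  < -3 ✓
(-5, -5, -4) → min -5  < -3 ✓
(-5, -4, 9) → min -5  < -3 ✓
(-4, 9, 1) → min -4  < -3 ✓
(9, 1, -1) → min -1
(1, -1, -3) → min -3
(-1, -3, 13) → min -3
(-3, 13, 9) → min -3
(13, 9, 11) → min 9
(9, 11, -3) → min -3
(11, -3, 11) → min -3
(-3, 11, 11) → min -3
6 windows satisfy the condition.

6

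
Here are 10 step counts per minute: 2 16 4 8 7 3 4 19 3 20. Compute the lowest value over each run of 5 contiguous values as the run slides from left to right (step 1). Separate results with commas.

Sliding a size-5 window across the 10 values:
2 16 4 8 7 → min 2
16 4 8 7 3 → min 3
4 8 7 3 4 → min 3
8 7 3 4 19 → min 3
7 3 4 19 3 → min 3
3 4 19 3 20 → min 3

2, 3, 3, 3, 3, 3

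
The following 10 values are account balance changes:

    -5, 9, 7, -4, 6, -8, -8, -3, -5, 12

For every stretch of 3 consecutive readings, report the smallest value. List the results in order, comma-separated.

-5 9 7 → min -5
9 7 -4 → min -4
7 -4 6 → min -4
-4 6 -8 → min -8
6 -8 -8 → min -8
-8 -8 -3 → min -8
-8 -3 -5 → min -8
-3 -5 12 → min -5

-5, -4, -4, -8, -8, -8, -8, -5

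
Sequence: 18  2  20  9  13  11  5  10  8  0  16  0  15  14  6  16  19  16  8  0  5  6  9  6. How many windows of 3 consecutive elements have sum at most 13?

(18, 2, 20) → sum 40
(2, 20, 9) → sum 31
(20, 9, 13) → sum 42
(9, 13, 11) → sum 33
(13, 11, 5) → sum 29
(11, 5, 10) → sum 26
(5, 10, 8) → sum 23
(10, 8, 0) → sum 18
(8, 0, 16) → sum 24
(0, 16, 0) → sum 16
(16, 0, 15) → sum 31
(0, 15, 14) → sum 29
(15, 14, 6) → sum 35
(14, 6, 16) → sum 36
(6, 16, 19) → sum 41
(16, 19, 16) → sum 51
(19, 16, 8) → sum 43
(16, 8, 0) → sum 24
(8, 0, 5) → sum 13  ≤ 13 ✓
(0, 5, 6) → sum 11  ≤ 13 ✓
(5, 6, 9) → sum 20
(6, 9, 6) → sum 21
2 windows satisfy the condition.

2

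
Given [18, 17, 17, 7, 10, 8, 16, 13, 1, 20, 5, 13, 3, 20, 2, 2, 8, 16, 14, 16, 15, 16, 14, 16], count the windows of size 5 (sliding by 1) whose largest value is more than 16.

12

(18, 17, 17, 7, 10) → max 18  > 16 ✓
(17, 17, 7, 10, 8) → max 17  > 16 ✓
(17, 7, 10, 8, 16) → max 17  > 16 ✓
(7, 10, 8, 16, 13) → max 16
(10, 8, 16, 13, 1) → max 16
(8, 16, 13, 1, 20) → max 20  > 16 ✓
(16, 13, 1, 20, 5) → max 20  > 16 ✓
(13, 1, 20, 5, 13) → max 20  > 16 ✓
(1, 20, 5, 13, 3) → max 20  > 16 ✓
(20, 5, 13, 3, 20) → max 20  > 16 ✓
(5, 13, 3, 20, 2) → max 20  > 16 ✓
(13, 3, 20, 2, 2) → max 20  > 16 ✓
(3, 20, 2, 2, 8) → max 20  > 16 ✓
(20, 2, 2, 8, 16) → max 20  > 16 ✓
(2, 2, 8, 16, 14) → max 16
(2, 8, 16, 14, 16) → max 16
(8, 16, 14, 16, 15) → max 16
(16, 14, 16, 15, 16) → max 16
(14, 16, 15, 16, 14) → max 16
(16, 15, 16, 14, 16) → max 16
12 windows satisfy the condition.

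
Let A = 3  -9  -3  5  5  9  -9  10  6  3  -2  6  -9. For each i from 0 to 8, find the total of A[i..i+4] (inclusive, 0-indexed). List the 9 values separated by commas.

1, 7, 7, 20, 21, 19, 8, 23, 4

[3, -9, -3, 5, 5] → sum 1
[-9, -3, 5, 5, 9] → sum 7
[-3, 5, 5, 9, -9] → sum 7
[5, 5, 9, -9, 10] → sum 20
[5, 9, -9, 10, 6] → sum 21
[9, -9, 10, 6, 3] → sum 19
[-9, 10, 6, 3, -2] → sum 8
[10, 6, 3, -2, 6] → sum 23
[6, 3, -2, 6, -9] → sum 4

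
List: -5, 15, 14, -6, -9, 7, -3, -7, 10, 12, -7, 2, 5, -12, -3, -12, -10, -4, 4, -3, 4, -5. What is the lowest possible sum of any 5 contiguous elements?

[-5, 15, 14, -6, -9] → sum 9
[15, 14, -6, -9, 7] → sum 21
[14, -6, -9, 7, -3] → sum 3
[-6, -9, 7, -3, -7] → sum -18
[-9, 7, -3, -7, 10] → sum -2
[7, -3, -7, 10, 12] → sum 19
[-3, -7, 10, 12, -7] → sum 5
[-7, 10, 12, -7, 2] → sum 10
[10, 12, -7, 2, 5] → sum 22
[12, -7, 2, 5, -12] → sum 0
[-7, 2, 5, -12, -3] → sum -15
[2, 5, -12, -3, -12] → sum -20
[5, -12, -3, -12, -10] → sum -32
[-12, -3, -12, -10, -4] → sum -41
[-3, -12, -10, -4, 4] → sum -25
[-12, -10, -4, 4, -3] → sum -25
[-10, -4, 4, -3, 4] → sum -9
[-4, 4, -3, 4, -5] → sum -4
Lowest of these is -41.

-41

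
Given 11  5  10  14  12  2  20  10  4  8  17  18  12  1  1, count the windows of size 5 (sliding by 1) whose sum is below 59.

[11, 5, 10, 14, 12] → sum 52  < 59 ✓
[5, 10, 14, 12, 2] → sum 43  < 59 ✓
[10, 14, 12, 2, 20] → sum 58  < 59 ✓
[14, 12, 2, 20, 10] → sum 58  < 59 ✓
[12, 2, 20, 10, 4] → sum 48  < 59 ✓
[2, 20, 10, 4, 8] → sum 44  < 59 ✓
[20, 10, 4, 8, 17] → sum 59
[10, 4, 8, 17, 18] → sum 57  < 59 ✓
[4, 8, 17, 18, 12] → sum 59
[8, 17, 18, 12, 1] → sum 56  < 59 ✓
[17, 18, 12, 1, 1] → sum 49  < 59 ✓
9 windows satisfy the condition.

9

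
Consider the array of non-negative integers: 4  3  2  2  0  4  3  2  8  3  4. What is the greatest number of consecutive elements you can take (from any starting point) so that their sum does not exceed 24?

8

add 4: [4] sum 4, len 1
add 3: [4, 3] sum 7, len 2
add 2: [4, 3, 2] sum 9, len 3
add 2: [4, 3, 2, 2] sum 11, len 4
add 0: [4, 3, 2, 2, 0] sum 11, len 5
add 4: [4, 3, 2, 2, 0, 4] sum 15, len 6
add 3: [4, 3, 2, 2, 0, 4, 3] sum 18, len 7
add 2: [4, 3, 2, 2, 0, 4, 3, 2] sum 20, len 8
add 8: [3, 2, 2, 0, 4, 3, 2, 8] sum 24, len 8
add 3: [2, 2, 0, 4, 3, 2, 8, 3] sum 24, len 8
add 4: [0, 4, 3, 2, 8, 3, 4] sum 24, len 7
Longest length seen: 8.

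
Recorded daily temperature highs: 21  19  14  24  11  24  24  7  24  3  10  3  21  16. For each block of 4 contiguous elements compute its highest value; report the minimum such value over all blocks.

(21, 19, 14, 24) → max 24
(19, 14, 24, 11) → max 24
(14, 24, 11, 24) → max 24
(24, 11, 24, 24) → max 24
(11, 24, 24, 7) → max 24
(24, 24, 7, 24) → max 24
(24, 7, 24, 3) → max 24
(7, 24, 3, 10) → max 24
(24, 3, 10, 3) → max 24
(3, 10, 3, 21) → max 21
(10, 3, 21, 16) → max 21
Minimum of these is 21.

21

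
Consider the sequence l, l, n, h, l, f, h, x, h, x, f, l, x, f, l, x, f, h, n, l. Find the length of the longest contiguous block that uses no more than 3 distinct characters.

[l] 1 distinct, len 1
[l, l] 1 distinct, len 2
[l, l, n] 2 distinct, len 3
[l, l, n, h] 3 distinct, len 4
[l, l, n, h, l] 3 distinct, len 5
[h, l, f] 3 distinct, len 3
[h, l, f, h] 3 distinct, len 4
[f, h, x] 3 distinct, len 3
[f, h, x, h] 3 distinct, len 4
[f, h, x, h, x] 3 distinct, len 5
[f, h, x, h, x, f] 3 distinct, len 6
[x, f, l] 3 distinct, len 3
[x, f, l, x] 3 distinct, len 4
[x, f, l, x, f] 3 distinct, len 5
[x, f, l, x, f, l] 3 distinct, len 6
[x, f, l, x, f, l, x] 3 distinct, len 7
[x, f, l, x, f, l, x, f] 3 distinct, len 8
[x, f, h] 3 distinct, len 3
[f, h, n] 3 distinct, len 3
[h, n, l] 3 distinct, len 3
Longest length with ≤3 distinct: 8.

8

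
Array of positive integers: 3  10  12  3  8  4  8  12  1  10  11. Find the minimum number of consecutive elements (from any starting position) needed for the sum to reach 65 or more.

9

add 3: running sum 3 < 65
add 10: running sum 13 < 65
add 12: running sum 25 < 65
add 3: running sum 28 < 65
add 8: running sum 36 < 65
add 4: running sum 40 < 65
add 8: running sum 48 < 65
add 12: running sum 60 < 65
add 1: running sum 61 < 65
end 9: [10, 12, 3, 8, 4, 8, 12, 1, 10] sum 68, len 9
end 10: [12, 3, 8, 4, 8, 12, 1, 10, 11] sum 69, len 9
Shortest qualifying length: 9.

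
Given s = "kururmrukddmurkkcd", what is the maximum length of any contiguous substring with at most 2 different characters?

add k: window [k] (1 distinct), len 1
add u: window [k, u] (2 distinct), len 2
add r: window [u, r] (2 distinct), len 2
add u: window [u, r, u] (2 distinct), len 3
add r: window [u, r, u, r] (2 distinct), len 4
add m: window [r, m] (2 distinct), len 2
add r: window [r, m, r] (2 distinct), len 3
add u: window [r, u] (2 distinct), len 2
add k: window [u, k] (2 distinct), len 2
add d: window [k, d] (2 distinct), len 2
add d: window [k, d, d] (2 distinct), len 3
add m: window [d, d, m] (2 distinct), len 3
add u: window [m, u] (2 distinct), len 2
add r: window [u, r] (2 distinct), len 2
add k: window [r, k] (2 distinct), len 2
add k: window [r, k, k] (2 distinct), len 3
add c: window [k, k, c] (2 distinct), len 3
add d: window [c, d] (2 distinct), len 2
Longest length with ≤2 distinct: 4.

4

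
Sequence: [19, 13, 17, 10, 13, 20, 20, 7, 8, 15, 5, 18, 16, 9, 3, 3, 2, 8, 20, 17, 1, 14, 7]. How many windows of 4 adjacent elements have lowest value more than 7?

4

(19, 13, 17, 10) → min 10  > 7 ✓
(13, 17, 10, 13) → min 10  > 7 ✓
(17, 10, 13, 20) → min 10  > 7 ✓
(10, 13, 20, 20) → min 10  > 7 ✓
(13, 20, 20, 7) → min 7
(20, 20, 7, 8) → min 7
(20, 7, 8, 15) → min 7
(7, 8, 15, 5) → min 5
(8, 15, 5, 18) → min 5
(15, 5, 18, 16) → min 5
(5, 18, 16, 9) → min 5
(18, 16, 9, 3) → min 3
(16, 9, 3, 3) → min 3
(9, 3, 3, 2) → min 2
(3, 3, 2, 8) → min 2
(3, 2, 8, 20) → min 2
(2, 8, 20, 17) → min 2
(8, 20, 17, 1) → min 1
(20, 17, 1, 14) → min 1
(17, 1, 14, 7) → min 1
4 windows satisfy the condition.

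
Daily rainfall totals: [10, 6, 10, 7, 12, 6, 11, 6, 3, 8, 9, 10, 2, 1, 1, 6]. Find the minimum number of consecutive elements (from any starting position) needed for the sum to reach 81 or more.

add 10: running sum 10 < 81
add 6: running sum 16 < 81
add 10: running sum 26 < 81
add 7: running sum 33 < 81
add 12: running sum 45 < 81
add 6: running sum 51 < 81
add 11: running sum 62 < 81
add 6: running sum 68 < 81
add 3: running sum 71 < 81
add 8: running sum 79 < 81
add 9: shortest ending here [10, 6, 10, 7, 12, 6, 11, 6, 3, 8, 9] sum 88, len 11
add 10: shortest ending here [10, 7, 12, 6, 11, 6, 3, 8, 9, 10] sum 82, len 10
add 2: shortest ending here [10, 7, 12, 6, 11, 6, 3, 8, 9, 10, 2] sum 84, len 11
add 1: shortest ending here [10, 7, 12, 6, 11, 6, 3, 8, 9, 10, 2, 1] sum 85, len 12
add 1: shortest ending here [10, 7, 12, 6, 11, 6, 3, 8, 9, 10, 2, 1, 1] sum 86, len 13
add 6: shortest ending here [7, 12, 6, 11, 6, 3, 8, 9, 10, 2, 1, 1, 6] sum 82, len 13
Shortest qualifying length: 10.

10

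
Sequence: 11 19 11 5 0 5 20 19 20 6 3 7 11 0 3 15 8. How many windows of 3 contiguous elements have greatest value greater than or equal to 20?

11 19 11 → max 19
19 11 5 → max 19
11 5 0 → max 11
5 0 5 → max 5
0 5 20 → max 20  ≥ 20 ✓
5 20 19 → max 20  ≥ 20 ✓
20 19 20 → max 20  ≥ 20 ✓
19 20 6 → max 20  ≥ 20 ✓
20 6 3 → max 20  ≥ 20 ✓
6 3 7 → max 7
3 7 11 → max 11
7 11 0 → max 11
11 0 3 → max 11
0 3 15 → max 15
3 15 8 → max 15
5 windows satisfy the condition.

5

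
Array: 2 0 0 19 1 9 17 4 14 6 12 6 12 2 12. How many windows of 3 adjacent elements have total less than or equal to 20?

2 0 0 → sum 2  ≤ 20 ✓
0 0 19 → sum 19  ≤ 20 ✓
0 19 1 → sum 20  ≤ 20 ✓
19 1 9 → sum 29
1 9 17 → sum 27
9 17 4 → sum 30
17 4 14 → sum 35
4 14 6 → sum 24
14 6 12 → sum 32
6 12 6 → sum 24
12 6 12 → sum 30
6 12 2 → sum 20  ≤ 20 ✓
12 2 12 → sum 26
4 windows satisfy the condition.

4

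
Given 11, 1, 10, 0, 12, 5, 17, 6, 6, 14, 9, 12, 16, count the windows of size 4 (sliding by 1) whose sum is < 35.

11 1 10 0 → sum 22  < 35 ✓
1 10 0 12 → sum 23  < 35 ✓
10 0 12 5 → sum 27  < 35 ✓
0 12 5 17 → sum 34  < 35 ✓
12 5 17 6 → sum 40
5 17 6 6 → sum 34  < 35 ✓
17 6 6 14 → sum 43
6 6 14 9 → sum 35
6 14 9 12 → sum 41
14 9 12 16 → sum 51
5 windows satisfy the condition.

5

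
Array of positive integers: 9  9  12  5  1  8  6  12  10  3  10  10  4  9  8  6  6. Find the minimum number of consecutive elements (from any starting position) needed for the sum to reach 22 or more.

add 9: running sum 9 < 22
add 9: running sum 18 < 22
add 12: shortest ending here [9, 9, 12] sum 30, len 3
add 5: shortest ending here [9, 12, 5] sum 26, len 3
add 1: shortest ending here [9, 12, 5, 1] sum 27, len 4
add 8: shortest ending here [12, 5, 1, 8] sum 26, len 4
add 6: shortest ending here [12, 5, 1, 8, 6] sum 32, len 5
add 12: shortest ending here [8, 6, 12] sum 26, len 3
add 10: shortest ending here [12, 10] sum 22, len 2
add 3: shortest ending here [12, 10, 3] sum 25, len 3
add 10: shortest ending here [10, 3, 10] sum 23, len 3
add 10: shortest ending here [3, 10, 10] sum 23, len 3
add 4: shortest ending here [10, 10, 4] sum 24, len 3
add 9: shortest ending here [10, 4, 9] sum 23, len 3
add 8: shortest ending here [10, 4, 9, 8] sum 31, len 4
add 6: shortest ending here [9, 8, 6] sum 23, len 3
add 6: shortest ending here [9, 8, 6, 6] sum 29, len 4
Shortest qualifying length: 2.

2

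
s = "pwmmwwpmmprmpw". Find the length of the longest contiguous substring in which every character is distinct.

4

[p] len 1
[p, w] len 2
[p, w, m] len 3
[m] len 1
[m, w] len 2
[w] len 1
[w, p] len 2
[w, p, m] len 3
[m] len 1
[m, p] len 2
[m, p, r] len 3
[p, r, m] len 3
[r, m, p] len 3
[r, m, p, w] len 4
Longest all-distinct length: 4.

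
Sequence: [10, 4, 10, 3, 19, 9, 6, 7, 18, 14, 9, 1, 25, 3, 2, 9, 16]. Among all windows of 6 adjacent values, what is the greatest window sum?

(10, 4, 10, 3, 19, 9) → sum 55
(4, 10, 3, 19, 9, 6) → sum 51
(10, 3, 19, 9, 6, 7) → sum 54
(3, 19, 9, 6, 7, 18) → sum 62
(19, 9, 6, 7, 18, 14) → sum 73
(9, 6, 7, 18, 14, 9) → sum 63
(6, 7, 18, 14, 9, 1) → sum 55
(7, 18, 14, 9, 1, 25) → sum 74
(18, 14, 9, 1, 25, 3) → sum 70
(14, 9, 1, 25, 3, 2) → sum 54
(9, 1, 25, 3, 2, 9) → sum 49
(1, 25, 3, 2, 9, 16) → sum 56
Greatest of these is 74.

74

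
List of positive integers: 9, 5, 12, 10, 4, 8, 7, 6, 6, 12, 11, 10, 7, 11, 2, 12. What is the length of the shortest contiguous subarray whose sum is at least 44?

add 9: running sum 9 < 44
add 5: running sum 14 < 44
add 12: running sum 26 < 44
add 10: running sum 36 < 44
add 4: running sum 40 < 44
end 5: [9, 5, 12, 10, 4, 8] sum 48, len 6
end 6: [5, 12, 10, 4, 8, 7] sum 46, len 6
end 7: [12, 10, 4, 8, 7, 6] sum 47, len 6
end 8: [12, 10, 4, 8, 7, 6, 6] sum 53, len 7
end 9: [10, 4, 8, 7, 6, 6, 12] sum 53, len 7
end 10: [8, 7, 6, 6, 12, 11] sum 50, len 6
end 11: [6, 6, 12, 11, 10] sum 45, len 5
end 12: [6, 12, 11, 10, 7] sum 46, len 5
end 13: [12, 11, 10, 7, 11] sum 51, len 5
end 14: [12, 11, 10, 7, 11, 2] sum 53, len 6
end 15: [11, 10, 7, 11, 2, 12] sum 53, len 6
Shortest qualifying length: 5.

5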